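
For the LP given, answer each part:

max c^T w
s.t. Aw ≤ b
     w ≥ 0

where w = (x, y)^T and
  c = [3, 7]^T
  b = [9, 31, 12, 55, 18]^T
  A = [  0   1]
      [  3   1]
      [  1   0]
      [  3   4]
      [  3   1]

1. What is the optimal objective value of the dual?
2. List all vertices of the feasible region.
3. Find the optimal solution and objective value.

1. 72 (by strong duality, equal to the primal optimum)
2. (0, 0), (6, 0), (3, 9), (0, 9)
3. x = 3, y = 9, z = 72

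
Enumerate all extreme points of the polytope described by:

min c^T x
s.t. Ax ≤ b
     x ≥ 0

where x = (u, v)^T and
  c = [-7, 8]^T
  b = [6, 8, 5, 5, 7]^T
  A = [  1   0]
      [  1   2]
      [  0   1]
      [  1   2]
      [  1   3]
Each vertex is the intersection of two constraint boundaries that also satisfies all remaining constraints:
  u = 0 and v = 0 → (0, 0)
  u + 2v = 5 and v = 0 → (5, 0)
  u + 2v = 5 and u + 3v = 7 → (1, 2)
  u + 3v = 7 and u = 0 → (0, 2.333)

Vertices: (0, 0), (5, 0), (1, 2), (0, 2.333)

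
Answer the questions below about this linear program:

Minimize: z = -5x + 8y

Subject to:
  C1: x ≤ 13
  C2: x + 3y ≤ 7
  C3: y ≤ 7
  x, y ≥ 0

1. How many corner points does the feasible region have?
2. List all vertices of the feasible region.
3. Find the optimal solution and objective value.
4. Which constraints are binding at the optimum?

1. 3
2. (0, 0), (7, 0), (0, 2.333)
3. x = 7, y = 0, z = -35
4. C2, y ≥ 0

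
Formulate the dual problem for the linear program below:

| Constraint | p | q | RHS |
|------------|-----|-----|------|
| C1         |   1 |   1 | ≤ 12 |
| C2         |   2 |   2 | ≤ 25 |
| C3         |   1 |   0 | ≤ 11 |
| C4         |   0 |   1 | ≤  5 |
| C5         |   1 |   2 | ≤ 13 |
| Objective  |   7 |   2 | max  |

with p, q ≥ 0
Minimize: z = 12y1 + 25y2 + 11y3 + 5y4 + 13y5

Subject to:
  C1: -y1 - 2y2 - y3 - y5 ≤ -7
  C2: -y1 - 2y2 - y4 - 2y5 ≤ -2
  y1, y2, y3, y4, y5 ≥ 0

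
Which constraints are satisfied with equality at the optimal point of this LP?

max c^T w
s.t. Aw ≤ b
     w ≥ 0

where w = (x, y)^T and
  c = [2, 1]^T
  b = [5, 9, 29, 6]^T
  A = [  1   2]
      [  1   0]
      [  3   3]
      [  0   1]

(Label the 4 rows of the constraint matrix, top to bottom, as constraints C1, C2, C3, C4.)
Optimal: x = 5, y = 0
Slack at optimum:
  C1: slack = 0 (binding)
  C2: slack = 4
  C3: slack = 14
  C4: slack = 6
  x ≥ 0: x = 5
  y ≥ 0: y = 0 (binding)
Binding constraints: C1, y ≥ 0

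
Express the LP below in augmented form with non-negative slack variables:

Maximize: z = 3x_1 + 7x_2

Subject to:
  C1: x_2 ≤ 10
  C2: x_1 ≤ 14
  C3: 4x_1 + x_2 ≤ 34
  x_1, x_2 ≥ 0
max z = 3x_1 + 7x_2

s.t.
  x_2 + s1 = 10
  x_1 + s2 = 14
  4x_1 + x_2 + s3 = 34
  x_1, x_2, s1, s2, s3 ≥ 0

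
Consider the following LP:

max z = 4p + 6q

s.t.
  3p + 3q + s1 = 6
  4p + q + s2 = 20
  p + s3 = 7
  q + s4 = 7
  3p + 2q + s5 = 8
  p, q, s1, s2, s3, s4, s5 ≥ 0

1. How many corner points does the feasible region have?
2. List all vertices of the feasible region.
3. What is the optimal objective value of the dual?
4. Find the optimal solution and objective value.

1. 3
2. (0, 0), (2, 0), (0, 2)
3. 12 (by strong duality, equal to the primal optimum)
4. p = 0, q = 2, z = 12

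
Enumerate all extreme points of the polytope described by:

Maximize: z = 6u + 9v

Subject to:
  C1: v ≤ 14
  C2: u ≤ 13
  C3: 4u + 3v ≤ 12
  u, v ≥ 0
Each vertex is the intersection of two constraint boundaries that also satisfies all remaining constraints:
  u = 0 and v = 0 → (0, 0)
  4u + 3v = 12 and v = 0 → (3, 0)
  4u + 3v = 12 and u = 0 → (0, 4)

Vertices: (0, 0), (3, 0), (0, 4)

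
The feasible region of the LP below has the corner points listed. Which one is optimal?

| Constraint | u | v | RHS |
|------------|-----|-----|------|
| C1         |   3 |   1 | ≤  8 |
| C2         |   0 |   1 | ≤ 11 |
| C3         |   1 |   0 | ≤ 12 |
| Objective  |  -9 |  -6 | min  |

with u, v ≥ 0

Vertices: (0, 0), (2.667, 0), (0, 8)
(0, 8) with z = -48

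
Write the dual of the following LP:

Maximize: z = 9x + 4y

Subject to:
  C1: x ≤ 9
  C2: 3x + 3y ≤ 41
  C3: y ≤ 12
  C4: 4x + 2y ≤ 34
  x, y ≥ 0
Minimize: z = 9y1 + 41y2 + 12y3 + 34y4

Subject to:
  C1: -y1 - 3y2 - 4y4 ≤ -9
  C2: -3y2 - y3 - 2y4 ≤ -4
  y1, y2, y3, y4 ≥ 0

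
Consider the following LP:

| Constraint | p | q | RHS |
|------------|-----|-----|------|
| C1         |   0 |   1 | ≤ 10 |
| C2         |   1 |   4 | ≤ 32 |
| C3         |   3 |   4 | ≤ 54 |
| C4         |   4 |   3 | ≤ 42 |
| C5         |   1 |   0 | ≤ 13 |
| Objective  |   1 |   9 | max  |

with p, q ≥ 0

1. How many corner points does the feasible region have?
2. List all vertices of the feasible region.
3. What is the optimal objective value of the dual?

1. 4
2. (0, 0), (10.5, 0), (5.538, 6.615), (0, 8)
3. 72 (by strong duality, equal to the primal optimum)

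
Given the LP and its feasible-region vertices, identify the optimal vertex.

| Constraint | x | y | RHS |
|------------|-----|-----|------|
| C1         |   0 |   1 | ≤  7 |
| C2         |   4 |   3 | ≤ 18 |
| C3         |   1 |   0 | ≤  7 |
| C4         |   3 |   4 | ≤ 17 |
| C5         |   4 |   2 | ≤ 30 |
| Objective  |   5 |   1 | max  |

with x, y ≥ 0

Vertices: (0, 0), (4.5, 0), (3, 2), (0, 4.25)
Evaluating z = 5x + y at each vertex:
  (0, 0): z = 0
  (4.5, 0): z = 22.5
  (3, 2): z = 17
  (0, 4.25): z = 4.25

The largest value is z = 22.5, attained at (4.5, 0).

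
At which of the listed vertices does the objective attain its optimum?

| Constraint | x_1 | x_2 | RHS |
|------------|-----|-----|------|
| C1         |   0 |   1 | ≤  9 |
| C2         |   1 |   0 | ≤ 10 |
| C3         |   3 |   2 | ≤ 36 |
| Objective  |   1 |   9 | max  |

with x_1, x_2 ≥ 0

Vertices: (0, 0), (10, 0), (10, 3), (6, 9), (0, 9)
Evaluating z = x_1 + 9x_2 at each vertex:
  (0, 0): z = 0
  (10, 0): z = 10
  (10, 3): z = 37
  (6, 9): z = 87
  (0, 9): z = 81

The largest value is z = 87, attained at (6, 9).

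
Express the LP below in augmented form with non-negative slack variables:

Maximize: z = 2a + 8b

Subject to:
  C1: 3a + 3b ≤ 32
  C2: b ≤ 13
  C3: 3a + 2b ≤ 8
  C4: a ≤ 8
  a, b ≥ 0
max z = 2a + 8b

s.t.
  3a + 3b + s1 = 32
  b + s2 = 13
  3a + 2b + s3 = 8
  a + s4 = 8
  a, b, s1, s2, s3, s4 ≥ 0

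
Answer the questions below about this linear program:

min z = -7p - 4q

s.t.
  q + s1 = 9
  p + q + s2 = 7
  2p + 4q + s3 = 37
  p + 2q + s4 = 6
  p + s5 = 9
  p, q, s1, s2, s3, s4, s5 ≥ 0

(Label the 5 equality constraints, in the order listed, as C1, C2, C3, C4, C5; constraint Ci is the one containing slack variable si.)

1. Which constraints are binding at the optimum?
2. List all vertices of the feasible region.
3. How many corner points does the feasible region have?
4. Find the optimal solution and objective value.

1. C4, q ≥ 0
2. (0, 0), (6, 0), (0, 3)
3. 3
4. p = 6, q = 0, z = -42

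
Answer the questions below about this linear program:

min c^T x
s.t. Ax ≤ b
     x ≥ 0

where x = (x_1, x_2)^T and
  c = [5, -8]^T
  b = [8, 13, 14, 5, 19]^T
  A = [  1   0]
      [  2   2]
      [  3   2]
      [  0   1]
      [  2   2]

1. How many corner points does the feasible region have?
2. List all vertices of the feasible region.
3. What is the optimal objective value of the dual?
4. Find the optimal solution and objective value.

1. 4
2. (0, 0), (4.667, 0), (1.333, 5), (0, 5)
3. -40 (by strong duality, equal to the primal optimum)
4. x_1 = 0, x_2 = 5, z = -40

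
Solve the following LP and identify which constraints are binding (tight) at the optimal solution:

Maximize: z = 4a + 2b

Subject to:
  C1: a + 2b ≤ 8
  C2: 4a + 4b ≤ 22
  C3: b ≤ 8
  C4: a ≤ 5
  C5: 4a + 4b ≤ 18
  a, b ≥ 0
Optimal: a = 4.5, b = 0
Slack at optimum:
  C1: slack = 3.5
  C2: slack = 4
  C3: slack = 8
  C4: slack = 0.5
  C5: slack = 0 (binding)
  a ≥ 0: a = 4.5
  b ≥ 0: b = 0 (binding)
Binding constraints: C5, b ≥ 0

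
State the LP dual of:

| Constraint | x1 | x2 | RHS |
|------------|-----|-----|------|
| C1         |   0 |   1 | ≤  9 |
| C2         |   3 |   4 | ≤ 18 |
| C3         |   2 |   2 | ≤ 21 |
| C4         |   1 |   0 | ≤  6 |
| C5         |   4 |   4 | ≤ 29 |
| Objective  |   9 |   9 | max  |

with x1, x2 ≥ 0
Minimize: z = 9y1 + 18y2 + 21y3 + 6y4 + 29y5

Subject to:
  C1: -3y2 - 2y3 - y4 - 4y5 ≤ -9
  C2: -y1 - 4y2 - 2y3 - 4y5 ≤ -9
  y1, y2, y3, y4, y5 ≥ 0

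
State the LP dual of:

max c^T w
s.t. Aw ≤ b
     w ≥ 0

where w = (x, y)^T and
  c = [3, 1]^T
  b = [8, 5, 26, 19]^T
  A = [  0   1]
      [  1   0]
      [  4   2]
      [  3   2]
Minimize: z = 8y1 + 5y2 + 26y3 + 19y4

Subject to:
  C1: -y2 - 4y3 - 3y4 ≤ -3
  C2: -y1 - 2y3 - 2y4 ≤ -1
  y1, y2, y3, y4 ≥ 0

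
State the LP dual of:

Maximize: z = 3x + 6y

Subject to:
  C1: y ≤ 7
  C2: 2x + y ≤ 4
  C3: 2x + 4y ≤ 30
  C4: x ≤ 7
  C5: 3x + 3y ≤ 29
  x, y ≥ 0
Minimize: z = 7y1 + 4y2 + 30y3 + 7y4 + 29y5

Subject to:
  C1: -2y2 - 2y3 - y4 - 3y5 ≤ -3
  C2: -y1 - y2 - 4y3 - 3y5 ≤ -6
  y1, y2, y3, y4, y5 ≥ 0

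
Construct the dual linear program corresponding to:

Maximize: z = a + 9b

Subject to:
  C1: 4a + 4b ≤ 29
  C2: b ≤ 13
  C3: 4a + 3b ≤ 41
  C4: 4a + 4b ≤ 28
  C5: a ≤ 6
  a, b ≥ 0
Minimize: z = 29y1 + 13y2 + 41y3 + 28y4 + 6y5

Subject to:
  C1: -4y1 - 4y3 - 4y4 - y5 ≤ -1
  C2: -4y1 - y2 - 3y3 - 4y4 ≤ -9
  y1, y2, y3, y4, y5 ≥ 0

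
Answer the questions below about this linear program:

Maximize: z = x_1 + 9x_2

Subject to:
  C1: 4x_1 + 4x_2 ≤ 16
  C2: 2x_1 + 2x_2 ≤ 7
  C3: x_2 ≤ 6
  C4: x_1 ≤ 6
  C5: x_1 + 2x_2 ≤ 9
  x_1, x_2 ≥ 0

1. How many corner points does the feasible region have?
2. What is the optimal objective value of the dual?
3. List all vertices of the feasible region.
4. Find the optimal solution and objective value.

1. 3
2. 31.5 (by strong duality, equal to the primal optimum)
3. (0, 0), (3.5, 0), (0, 3.5)
4. x_1 = 0, x_2 = 3.5, z = 31.5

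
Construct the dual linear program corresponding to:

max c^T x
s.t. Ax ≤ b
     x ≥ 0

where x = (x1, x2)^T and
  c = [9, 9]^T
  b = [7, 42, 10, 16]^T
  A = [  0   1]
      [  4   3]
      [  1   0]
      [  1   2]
Minimize: z = 7y1 + 42y2 + 10y3 + 16y4

Subject to:
  C1: -4y2 - y3 - y4 ≤ -9
  C2: -y1 - 3y2 - 2y4 ≤ -9
  y1, y2, y3, y4 ≥ 0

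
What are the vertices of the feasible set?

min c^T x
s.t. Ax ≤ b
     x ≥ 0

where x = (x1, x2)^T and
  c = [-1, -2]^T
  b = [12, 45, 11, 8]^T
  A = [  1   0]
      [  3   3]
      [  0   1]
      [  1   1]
Each vertex is the intersection of two constraint boundaries that also satisfies all remaining constraints:
  x1 = 0 and x2 = 0 → (0, 0)
  x1 + x2 = 8 and x2 = 0 → (8, 0)
  x1 + x2 = 8 and x1 = 0 → (0, 8)

Vertices: (0, 0), (8, 0), (0, 8)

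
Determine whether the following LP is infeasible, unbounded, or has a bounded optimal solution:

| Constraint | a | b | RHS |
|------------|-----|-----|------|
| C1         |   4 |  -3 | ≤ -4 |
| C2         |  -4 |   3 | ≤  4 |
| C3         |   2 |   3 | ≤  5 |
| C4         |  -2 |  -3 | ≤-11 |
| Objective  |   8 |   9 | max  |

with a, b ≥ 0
C3 requires 2a + 3b ≤ 5, while C4 (-2a - 3b ≤ -11) is equivalent to 2a + 3b ≥ 11. Together they would need 11 ≤ 2a + 3b ≤ 5, which is impossible since 11 > 5. No point satisfies all constraints.

The feasible region is empty; the LP is infeasible.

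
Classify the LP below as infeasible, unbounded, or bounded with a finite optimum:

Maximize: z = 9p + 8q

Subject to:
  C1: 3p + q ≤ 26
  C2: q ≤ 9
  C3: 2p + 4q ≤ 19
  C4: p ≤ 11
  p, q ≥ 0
The point (8.5, 0.5) satisfies every constraint, so the LP is feasible; the constraints give p ≤ 11 and q ≤ 9, which with p, q ≥ 0 keep the feasible region inside a bounded box. A feasible, bounded LP attains a finite optimum at a vertex.

Evaluating z = 9p + 8q at each vertex:
  (0, 0): z = 0
  (8.667, 0): z = 78
  (8.5, 0.5): z = 80.5
  (0, 4.75): z = 38

The LP has an optimal solution: (8.5, 0.5) with z = 80.5.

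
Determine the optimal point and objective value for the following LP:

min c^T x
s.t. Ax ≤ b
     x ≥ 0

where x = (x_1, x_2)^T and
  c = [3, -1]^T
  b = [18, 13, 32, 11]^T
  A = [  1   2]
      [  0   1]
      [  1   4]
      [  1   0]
x_1 = 0, x_2 = 8, z = -8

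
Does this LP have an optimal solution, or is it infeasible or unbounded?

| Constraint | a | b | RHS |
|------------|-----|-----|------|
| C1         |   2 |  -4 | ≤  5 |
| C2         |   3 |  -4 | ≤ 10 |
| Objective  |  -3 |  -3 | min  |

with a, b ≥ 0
Feasible point: (0, 0) satisfies every constraint, so the LP is feasible.
Direction d = (0, 1): for each constraint row a, a·d ≤ 0 —
  (2)(0) + (-4)(1) = -4 ≤ 0
  (3)(0) + (-4)(1) = -4 ≤ 0
and d ≥ 0, so (0, 0) + t·d stays feasible for every t ≥ 0. Along this ray z = -3a - 3b changes by -3 per unit t, so z → −∞.

The LP is unbounded; z can be made arbitrarily small.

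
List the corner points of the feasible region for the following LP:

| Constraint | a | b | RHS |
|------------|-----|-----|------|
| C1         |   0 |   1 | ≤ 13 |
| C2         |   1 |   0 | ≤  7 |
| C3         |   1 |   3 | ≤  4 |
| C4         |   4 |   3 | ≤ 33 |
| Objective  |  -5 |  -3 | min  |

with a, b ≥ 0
Each vertex is the intersection of two constraint boundaries that also satisfies all remaining constraints:
  a = 0 and b = 0 → (0, 0)
  a + 3b = 4 and b = 0 → (4, 0)
  a + 3b = 4 and a = 0 → (0, 1.333)

Vertices: (0, 0), (4, 0), (0, 1.333)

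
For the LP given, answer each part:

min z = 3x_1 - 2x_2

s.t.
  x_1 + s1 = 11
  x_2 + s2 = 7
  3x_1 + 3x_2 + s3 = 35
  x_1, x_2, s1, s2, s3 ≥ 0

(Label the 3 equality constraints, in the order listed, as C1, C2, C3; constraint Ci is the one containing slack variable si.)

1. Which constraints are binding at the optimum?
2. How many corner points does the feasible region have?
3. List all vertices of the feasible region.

1. C2, x_1 ≥ 0
2. 5
3. (0, 0), (11, 0), (11, 0.6667), (4.667, 7), (0, 7)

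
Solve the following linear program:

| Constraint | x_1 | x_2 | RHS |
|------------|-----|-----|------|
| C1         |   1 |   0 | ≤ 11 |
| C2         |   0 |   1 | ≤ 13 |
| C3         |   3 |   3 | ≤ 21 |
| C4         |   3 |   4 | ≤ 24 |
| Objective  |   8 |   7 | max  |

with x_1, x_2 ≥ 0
x_1 = 7, x_2 = 0, z = 56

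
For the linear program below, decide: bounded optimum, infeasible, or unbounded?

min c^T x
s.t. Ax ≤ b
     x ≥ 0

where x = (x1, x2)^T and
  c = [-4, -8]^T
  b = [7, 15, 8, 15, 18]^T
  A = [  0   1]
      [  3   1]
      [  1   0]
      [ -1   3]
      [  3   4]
The point (0, 4.5) satisfies every constraint, so the LP is feasible; the constraints give x1 ≤ 8 and x2 ≤ 7, which with x1, x2 ≥ 0 keep the feasible region inside a bounded box. A feasible, bounded LP attains a finite optimum at a vertex.

Evaluating z = -4x1 - 8x2 at each vertex:
  (0, 0): z = 0
  (5, 0): z = -20
  (4.667, 1): z = -26.67
  (0, 4.5): z = -36

Bounded optimum: z* = -36 at (0, 4.5).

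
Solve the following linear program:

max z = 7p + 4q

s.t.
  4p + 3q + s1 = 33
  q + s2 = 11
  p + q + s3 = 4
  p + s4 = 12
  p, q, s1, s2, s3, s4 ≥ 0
Each vertex is the intersection of two constraint boundaries that also satisfies all remaining constraints:
  p = 0 and q = 0 → (0, 0)
  p + q = 4 and q = 0 → (4, 0)
  p + q = 4 and p = 0 → (0, 4)

Evaluating z = 7p + 4q at each vertex:
  (0, 0): z = 0
  (4, 0): z = 28
  (0, 4): z = 16

The maximum is at (4, 0) with z = 28.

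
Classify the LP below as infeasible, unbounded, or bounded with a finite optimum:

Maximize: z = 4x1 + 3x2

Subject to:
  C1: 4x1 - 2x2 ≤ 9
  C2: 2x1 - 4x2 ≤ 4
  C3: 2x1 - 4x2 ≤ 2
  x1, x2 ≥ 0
Feasible point: (0, 0) satisfies every constraint, so the LP is feasible.
Direction d = (0, 1): for each constraint row a, a·d ≤ 0 —
  (4)(0) + (-2)(1) = -2 ≤ 0
  (2)(0) + (-4)(1) = -4 ≤ 0
  (2)(0) + (-4)(1) = -4 ≤ 0
and d ≥ 0, so (0, 0) + t·d stays feasible for every t ≥ 0. Along this ray z = 4x1 + 3x2 changes by 3 per unit t, so z → +∞.

Unbounded — the objective can increase without bound over the feasible region.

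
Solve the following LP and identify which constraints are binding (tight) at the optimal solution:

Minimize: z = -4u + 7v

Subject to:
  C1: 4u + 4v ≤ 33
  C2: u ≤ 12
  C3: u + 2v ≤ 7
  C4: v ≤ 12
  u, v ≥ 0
Optimal: u = 7, v = 0
Binding: C3, v ≥ 0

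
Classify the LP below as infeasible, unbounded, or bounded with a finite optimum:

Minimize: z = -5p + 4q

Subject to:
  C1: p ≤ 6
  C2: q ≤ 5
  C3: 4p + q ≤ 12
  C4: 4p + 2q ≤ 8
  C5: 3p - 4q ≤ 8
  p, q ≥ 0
The point (2, 0) satisfies every constraint, so the LP is feasible; the constraints give p ≤ 6 and q ≤ 5, which with p, q ≥ 0 keep the feasible region inside a bounded box. A feasible, bounded LP attains a finite optimum at a vertex.

The LP has an optimal solution: (2, 0) with z = -10.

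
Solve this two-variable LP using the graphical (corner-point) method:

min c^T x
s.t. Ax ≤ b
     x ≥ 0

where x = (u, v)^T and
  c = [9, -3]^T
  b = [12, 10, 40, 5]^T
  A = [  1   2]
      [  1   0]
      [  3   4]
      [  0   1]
Each vertex is the intersection of two constraint boundaries that also satisfies all remaining constraints:
  u = 0 and v = 0 → (0, 0)
  u = 10 and v = 0 → (10, 0)
  u + 2v = 12 and u = 10 → (10, 1)
  u + 2v = 12 and v = 5 → (2, 5)
  v = 5 and u = 0 → (0, 5)

Evaluating z = 9u - 3v at each vertex:
  (0, 0): z = 0
  (10, 0): z = 90
  (10, 1): z = 87
  (2, 5): z = 3
  (0, 5): z = -15

The minimum is at (0, 5) with z = -15.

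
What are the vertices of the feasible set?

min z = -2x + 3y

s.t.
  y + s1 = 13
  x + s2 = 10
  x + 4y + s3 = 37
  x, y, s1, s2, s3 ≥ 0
Each vertex is the intersection of two constraint boundaries that also satisfies all remaining constraints:
  x = 0 and y = 0 → (0, 0)
  x = 10 and y = 0 → (10, 0)
  x = 10 and x + 4y = 37 → (10, 6.75)
  x + 4y = 37 and x = 0 → (0, 9.25)

Vertices: (0, 0), (10, 0), (10, 6.75), (0, 9.25)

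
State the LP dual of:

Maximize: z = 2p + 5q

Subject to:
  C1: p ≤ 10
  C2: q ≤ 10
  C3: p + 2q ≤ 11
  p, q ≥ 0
Minimize: z = 10y1 + 10y2 + 11y3

Subject to:
  C1: -y1 - y3 ≤ -2
  C2: -y2 - 2y3 ≤ -5
  y1, y2, y3 ≥ 0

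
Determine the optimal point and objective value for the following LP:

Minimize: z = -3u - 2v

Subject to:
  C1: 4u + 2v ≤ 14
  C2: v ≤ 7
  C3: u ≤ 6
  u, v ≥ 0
u = 0, v = 7, z = -14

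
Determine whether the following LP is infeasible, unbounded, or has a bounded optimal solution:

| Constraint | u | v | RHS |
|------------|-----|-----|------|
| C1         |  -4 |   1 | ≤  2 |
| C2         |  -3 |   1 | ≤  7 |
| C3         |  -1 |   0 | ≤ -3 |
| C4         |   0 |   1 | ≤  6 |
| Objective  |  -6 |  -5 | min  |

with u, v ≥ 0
Feasible point: (3, 0) satisfies every constraint, so the LP is feasible.
Direction d = (1, 0): for each constraint row a, a·d ≤ 0 —
  (-4)(1) + (1)(0) = -4 ≤ 0
  (-3)(1) + (1)(0) = -3 ≤ 0
  (-1)(1) + (0)(0) = -1 ≤ 0
  (0)(1) + (1)(0) = 0 ≤ 0
and d ≥ 0, so (3, 0) + t·d stays feasible for every t ≥ 0. Along this ray z = -6u - 5v changes by -6 per unit t, so z → −∞.

Unbounded: there is a feasible ray along which z → −∞.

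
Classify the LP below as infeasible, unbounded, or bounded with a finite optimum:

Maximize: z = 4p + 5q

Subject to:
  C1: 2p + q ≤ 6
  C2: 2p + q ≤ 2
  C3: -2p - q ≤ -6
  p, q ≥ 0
C2 requires 2p + q ≤ 2, while C3 (-2p - q ≤ -6) is equivalent to 2p + q ≥ 6. Together they would need 6 ≤ 2p + q ≤ 2, which is impossible since 6 > 2. No point satisfies all constraints.

Infeasible — the constraint set is empty.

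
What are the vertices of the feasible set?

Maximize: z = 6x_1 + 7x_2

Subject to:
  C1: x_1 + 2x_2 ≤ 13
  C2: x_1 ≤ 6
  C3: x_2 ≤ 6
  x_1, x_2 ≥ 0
Each vertex is the intersection of two constraint boundaries that also satisfies all remaining constraints:
  x_1 = 0 and x_2 = 0 → (0, 0)
  x_1 = 6 and x_2 = 0 → (6, 0)
  x_1 + 2x_2 = 13 and x_1 = 6 → (6, 3.5)
  x_1 + 2x_2 = 13 and x_2 = 6 → (1, 6)
  x_2 = 6 and x_1 = 0 → (0, 6)

Vertices: (0, 0), (6, 0), (6, 3.5), (1, 6), (0, 6)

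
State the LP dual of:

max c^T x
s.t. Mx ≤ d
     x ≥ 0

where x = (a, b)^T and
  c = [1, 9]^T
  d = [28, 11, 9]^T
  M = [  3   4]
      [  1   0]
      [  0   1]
Minimize: z = 28y1 + 11y2 + 9y3

Subject to:
  C1: -3y1 - y2 ≤ -1
  C2: -4y1 - y3 ≤ -9
  y1, y2, y3 ≥ 0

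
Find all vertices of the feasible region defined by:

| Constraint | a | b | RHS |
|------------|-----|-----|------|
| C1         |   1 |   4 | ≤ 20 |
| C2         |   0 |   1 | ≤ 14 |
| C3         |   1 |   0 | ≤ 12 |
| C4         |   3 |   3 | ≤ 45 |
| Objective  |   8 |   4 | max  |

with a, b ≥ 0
Each vertex is the intersection of two constraint boundaries that also satisfies all remaining constraints:
  a = 0 and b = 0 → (0, 0)
  a = 12 and b = 0 → (12, 0)
  a + 4b = 20 and a = 12 → (12, 2)
  a + 4b = 20 and a = 0 → (0, 5)

Vertices: (0, 0), (12, 0), (12, 2), (0, 5)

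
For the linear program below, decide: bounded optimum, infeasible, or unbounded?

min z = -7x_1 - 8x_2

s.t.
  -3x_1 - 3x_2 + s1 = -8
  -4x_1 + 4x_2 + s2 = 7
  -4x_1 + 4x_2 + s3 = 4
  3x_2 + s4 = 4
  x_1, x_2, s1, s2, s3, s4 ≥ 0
Feasible point: (2, 1) satisfies every constraint, so the LP is feasible.
Direction d = (1, 0): for each constraint row a, a·d ≤ 0 —
  (-3)(1) + (-3)(0) = -3 ≤ 0
  (-4)(1) + (4)(0) = -4 ≤ 0
  (-4)(1) + (4)(0) = -4 ≤ 0
  (0)(1) + (3)(0) = 0 ≤ 0
and d ≥ 0, so (2, 1) + t·d stays feasible for every t ≥ 0. Along this ray z = -7x_1 - 8x_2 changes by -7 per unit t, so z → −∞.

Unbounded — the objective can decrease without bound over the feasible region.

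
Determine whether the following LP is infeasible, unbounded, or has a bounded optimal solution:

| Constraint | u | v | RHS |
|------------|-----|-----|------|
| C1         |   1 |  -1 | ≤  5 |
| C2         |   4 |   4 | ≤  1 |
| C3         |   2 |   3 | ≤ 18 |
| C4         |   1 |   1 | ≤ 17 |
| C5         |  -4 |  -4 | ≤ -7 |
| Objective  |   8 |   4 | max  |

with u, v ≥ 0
C2 requires 4u + 4v ≤ 1, while C5 (-4u - 4v ≤ -7) is equivalent to 4u + 4v ≥ 7. Together they would need 7 ≤ 4u + 4v ≤ 1, which is impossible since 7 > 1. No point satisfies all constraints.

The feasible region is empty; the LP is infeasible.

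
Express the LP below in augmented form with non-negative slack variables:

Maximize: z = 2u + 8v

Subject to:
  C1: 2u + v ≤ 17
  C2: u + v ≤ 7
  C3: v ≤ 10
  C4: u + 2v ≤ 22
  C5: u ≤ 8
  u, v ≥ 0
max z = 2u + 8v

s.t.
  2u + v + s1 = 17
  u + v + s2 = 7
  v + s3 = 10
  u + 2v + s4 = 22
  u + s5 = 8
  u, v, s1, s2, s3, s4, s5 ≥ 0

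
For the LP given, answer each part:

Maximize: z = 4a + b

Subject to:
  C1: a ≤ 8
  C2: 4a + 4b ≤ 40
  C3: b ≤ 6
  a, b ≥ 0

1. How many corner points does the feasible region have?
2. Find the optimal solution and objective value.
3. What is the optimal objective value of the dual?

1. 5
2. a = 8, b = 2, z = 34
3. 34 (by strong duality, equal to the primal optimum)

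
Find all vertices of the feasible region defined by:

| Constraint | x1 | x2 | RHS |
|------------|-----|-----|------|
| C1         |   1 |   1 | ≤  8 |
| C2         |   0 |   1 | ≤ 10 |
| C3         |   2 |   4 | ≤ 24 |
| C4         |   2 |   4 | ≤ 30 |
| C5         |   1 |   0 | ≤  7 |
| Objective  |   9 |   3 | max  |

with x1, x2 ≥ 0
Each vertex is the intersection of two constraint boundaries that also satisfies all remaining constraints:
  x1 = 0 and x2 = 0 → (0, 0)
  x1 = 7 and x2 = 0 → (7, 0)
  x1 + x2 = 8 and x1 = 7 → (7, 1)
  x1 + x2 = 8 and 2x1 + 4x2 = 24 → (4, 4)
  2x1 + 4x2 = 24 and x1 = 0 → (0, 6)

Vertices: (0, 0), (7, 0), (7, 1), (4, 4), (0, 6)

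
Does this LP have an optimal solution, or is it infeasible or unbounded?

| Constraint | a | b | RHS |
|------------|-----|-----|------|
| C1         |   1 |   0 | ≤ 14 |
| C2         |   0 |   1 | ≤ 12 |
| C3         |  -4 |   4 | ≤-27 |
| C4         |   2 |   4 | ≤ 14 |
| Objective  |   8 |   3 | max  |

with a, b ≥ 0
The point (7, 0) satisfies every constraint, so the LP is feasible; the constraints give a ≤ 14 and b ≤ 12, which with a, b ≥ 0 keep the feasible region inside a bounded box. A feasible, bounded LP attains a finite optimum at a vertex.

Evaluating z = 8a + 3b at each vertex:
  (6.75, 0): z = 54
  (7, 0): z = 56
  (6.833, 0.08333): z = 54.92

Bounded optimum: z* = 56 at (7, 0).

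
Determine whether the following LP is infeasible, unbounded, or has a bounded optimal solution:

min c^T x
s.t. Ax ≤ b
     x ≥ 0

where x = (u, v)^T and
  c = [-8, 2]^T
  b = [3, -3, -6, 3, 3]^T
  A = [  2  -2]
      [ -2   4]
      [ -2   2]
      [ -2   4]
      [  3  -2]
One constraint requires 2u - 2v ≤ 3, while the constraint -2u + 2v ≤ -6 is equivalent to 2u - 2v ≥ 6. Together they would need 6 ≤ 2u - 2v ≤ 3, which is impossible since 6 > 3. No point satisfies all constraints.

Infeasible: no point satisfies all constraints simultaneously.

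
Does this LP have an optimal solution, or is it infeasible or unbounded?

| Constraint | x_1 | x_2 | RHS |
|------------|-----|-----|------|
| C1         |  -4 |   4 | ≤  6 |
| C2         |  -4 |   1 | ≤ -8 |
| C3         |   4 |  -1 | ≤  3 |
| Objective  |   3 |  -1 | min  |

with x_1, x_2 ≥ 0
C3 requires 4x_1 - x_2 ≤ 3, while C2 (-4x_1 + x_2 ≤ -8) is equivalent to 4x_1 - x_2 ≥ 8. Together they would need 8 ≤ 4x_1 - x_2 ≤ 3, which is impossible since 8 > 3. No point satisfies all constraints.

The feasible region is empty; the LP is infeasible.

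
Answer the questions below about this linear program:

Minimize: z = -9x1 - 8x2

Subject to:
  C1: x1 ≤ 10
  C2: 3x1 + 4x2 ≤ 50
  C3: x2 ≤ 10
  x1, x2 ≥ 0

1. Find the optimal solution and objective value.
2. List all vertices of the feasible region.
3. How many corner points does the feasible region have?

1. x1 = 10, x2 = 5, z = -130
2. (0, 0), (10, 0), (10, 5), (3.333, 10), (0, 10)
3. 5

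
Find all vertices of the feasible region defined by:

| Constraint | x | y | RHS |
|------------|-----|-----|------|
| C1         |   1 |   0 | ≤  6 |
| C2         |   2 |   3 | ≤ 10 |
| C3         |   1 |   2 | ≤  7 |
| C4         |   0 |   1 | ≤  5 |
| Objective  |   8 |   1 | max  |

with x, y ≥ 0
Each vertex is the intersection of two constraint boundaries that also satisfies all remaining constraints:
  x = 0 and y = 0 → (0, 0)
  2x + 3y = 10 and y = 0 → (5, 0)
  2x + 3y = 10 and x = 0 → (0, 3.333)

Vertices: (0, 0), (5, 0), (0, 3.333)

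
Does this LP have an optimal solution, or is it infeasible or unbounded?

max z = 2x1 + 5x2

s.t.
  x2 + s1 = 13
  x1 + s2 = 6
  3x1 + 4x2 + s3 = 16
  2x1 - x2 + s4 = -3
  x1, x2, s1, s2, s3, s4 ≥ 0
The point (0, 4) satisfies every constraint, so the LP is feasible; the constraints give x1 ≤ 6 and x2 ≤ 13, which with x1, x2 ≥ 0 keep the feasible region inside a bounded box. A feasible, bounded LP attains a finite optimum at a vertex.

Feasible with finite optimum z* = 20 at (0, 4).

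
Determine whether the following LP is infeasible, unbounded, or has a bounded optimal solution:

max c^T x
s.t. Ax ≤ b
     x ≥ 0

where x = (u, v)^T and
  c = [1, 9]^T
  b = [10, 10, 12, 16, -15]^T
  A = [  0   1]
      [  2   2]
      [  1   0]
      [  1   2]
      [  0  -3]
The point (0, 5) satisfies every constraint, so the LP is feasible; the constraints give u ≤ 12 and v ≤ 10, which with u, v ≥ 0 keep the feasible region inside a bounded box. A feasible, bounded LP attains a finite optimum at a vertex.

Feasible with finite optimum z* = 45 at (0, 5).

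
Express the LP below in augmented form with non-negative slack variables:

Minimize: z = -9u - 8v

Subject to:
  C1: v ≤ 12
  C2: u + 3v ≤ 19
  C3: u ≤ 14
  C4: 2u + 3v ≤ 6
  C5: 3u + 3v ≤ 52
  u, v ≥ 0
min z = -9u - 8v

s.t.
  v + s1 = 12
  u + 3v + s2 = 19
  u + s3 = 14
  2u + 3v + s4 = 6
  3u + 3v + s5 = 52
  u, v, s1, s2, s3, s4, s5 ≥ 0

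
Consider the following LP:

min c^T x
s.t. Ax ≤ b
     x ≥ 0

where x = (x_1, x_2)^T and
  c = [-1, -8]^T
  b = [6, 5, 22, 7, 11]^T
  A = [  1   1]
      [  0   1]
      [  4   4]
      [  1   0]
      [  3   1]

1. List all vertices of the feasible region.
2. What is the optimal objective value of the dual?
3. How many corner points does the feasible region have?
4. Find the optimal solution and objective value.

1. (0, 0), (3.667, 0), (2.75, 2.75), (0.5, 5), (0, 5)
2. -40.5 (by strong duality, equal to the primal optimum)
3. 5
4. x_1 = 0.5, x_2 = 5, z = -40.5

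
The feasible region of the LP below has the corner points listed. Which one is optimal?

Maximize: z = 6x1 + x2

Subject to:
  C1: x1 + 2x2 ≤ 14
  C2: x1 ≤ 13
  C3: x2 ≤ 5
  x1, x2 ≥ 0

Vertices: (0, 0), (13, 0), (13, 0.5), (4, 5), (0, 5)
(13, 0.5) with z = 78.5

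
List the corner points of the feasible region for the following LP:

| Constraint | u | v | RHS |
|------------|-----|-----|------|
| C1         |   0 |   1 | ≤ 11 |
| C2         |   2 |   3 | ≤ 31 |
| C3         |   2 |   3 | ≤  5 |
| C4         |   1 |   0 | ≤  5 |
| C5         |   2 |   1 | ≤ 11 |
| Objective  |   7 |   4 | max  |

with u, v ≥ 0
Each vertex is the intersection of two constraint boundaries that also satisfies all remaining constraints:
  u = 0 and v = 0 → (0, 0)
  2u + 3v = 5 and v = 0 → (2.5, 0)
  2u + 3v = 5 and u = 0 → (0, 1.667)

Vertices: (0, 0), (2.5, 0), (0, 1.667)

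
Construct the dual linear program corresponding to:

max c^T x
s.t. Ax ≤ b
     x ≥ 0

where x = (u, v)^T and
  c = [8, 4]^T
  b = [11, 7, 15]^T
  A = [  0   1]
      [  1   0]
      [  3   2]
Minimize: z = 11y1 + 7y2 + 15y3

Subject to:
  C1: -y2 - 3y3 ≤ -8
  C2: -y1 - 2y3 ≤ -4
  y1, y2, y3 ≥ 0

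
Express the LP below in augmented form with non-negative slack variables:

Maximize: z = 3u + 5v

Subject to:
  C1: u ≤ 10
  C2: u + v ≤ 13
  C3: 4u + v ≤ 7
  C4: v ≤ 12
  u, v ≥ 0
max z = 3u + 5v

s.t.
  u + s1 = 10
  u + v + s2 = 13
  4u + v + s3 = 7
  v + s4 = 12
  u, v, s1, s2, s3, s4 ≥ 0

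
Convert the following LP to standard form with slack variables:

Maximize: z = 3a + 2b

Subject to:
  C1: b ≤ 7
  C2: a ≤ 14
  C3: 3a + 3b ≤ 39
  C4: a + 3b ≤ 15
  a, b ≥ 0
max z = 3a + 2b

s.t.
  b + s1 = 7
  a + s2 = 14
  3a + 3b + s3 = 39
  a + 3b + s4 = 15
  a, b, s1, s2, s3, s4 ≥ 0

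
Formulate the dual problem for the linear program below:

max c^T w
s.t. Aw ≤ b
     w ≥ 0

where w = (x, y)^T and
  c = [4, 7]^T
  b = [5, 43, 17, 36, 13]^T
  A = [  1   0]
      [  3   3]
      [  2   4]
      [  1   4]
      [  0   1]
Minimize: z = 5y1 + 43y2 + 17y3 + 36y4 + 13y5

Subject to:
  C1: -y1 - 3y2 - 2y3 - y4 ≤ -4
  C2: -3y2 - 4y3 - 4y4 - y5 ≤ -7
  y1, y2, y3, y4, y5 ≥ 0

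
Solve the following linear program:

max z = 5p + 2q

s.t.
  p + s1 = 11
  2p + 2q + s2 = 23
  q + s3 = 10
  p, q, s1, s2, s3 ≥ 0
p = 11, q = 0.5, z = 56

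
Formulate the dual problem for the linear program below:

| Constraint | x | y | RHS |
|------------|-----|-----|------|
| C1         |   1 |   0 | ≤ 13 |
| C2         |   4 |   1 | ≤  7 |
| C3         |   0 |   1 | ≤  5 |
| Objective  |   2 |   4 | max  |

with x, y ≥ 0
Minimize: z = 13y1 + 7y2 + 5y3

Subject to:
  C1: -y1 - 4y2 ≤ -2
  C2: -y2 - y3 ≤ -4
  y1, y2, y3 ≥ 0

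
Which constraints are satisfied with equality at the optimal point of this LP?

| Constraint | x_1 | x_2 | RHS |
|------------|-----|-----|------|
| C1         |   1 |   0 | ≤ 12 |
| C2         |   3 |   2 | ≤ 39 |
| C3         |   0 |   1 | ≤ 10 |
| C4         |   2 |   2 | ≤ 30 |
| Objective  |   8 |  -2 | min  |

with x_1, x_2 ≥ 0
Optimal: x_1 = 0, x_2 = 10
Slack at optimum:
  C1: slack = 12
  C2: slack = 19
  C3: slack = 0 (binding)
  C4: slack = 10
  x_1 ≥ 0: x_1 = 0 (binding)
  x_2 ≥ 0: x_2 = 10
Binding constraints: C3, x_1 ≥ 0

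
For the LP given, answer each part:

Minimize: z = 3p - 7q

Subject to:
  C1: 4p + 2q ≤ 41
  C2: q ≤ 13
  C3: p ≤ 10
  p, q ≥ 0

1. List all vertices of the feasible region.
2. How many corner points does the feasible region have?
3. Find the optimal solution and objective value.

1. (0, 0), (10, 0), (10, 0.5), (3.75, 13), (0, 13)
2. 5
3. p = 0, q = 13, z = -91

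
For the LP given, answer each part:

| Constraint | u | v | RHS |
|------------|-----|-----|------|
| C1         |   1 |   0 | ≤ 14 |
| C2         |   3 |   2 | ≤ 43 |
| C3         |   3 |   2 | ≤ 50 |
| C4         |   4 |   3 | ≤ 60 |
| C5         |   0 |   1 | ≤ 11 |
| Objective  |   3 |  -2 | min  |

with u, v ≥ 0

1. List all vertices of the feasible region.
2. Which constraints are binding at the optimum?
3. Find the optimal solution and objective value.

1. (0, 0), (14, 0), (14, 0.5), (9, 8), (6.75, 11), (0, 11)
2. C5, u ≥ 0
3. u = 0, v = 11, z = -22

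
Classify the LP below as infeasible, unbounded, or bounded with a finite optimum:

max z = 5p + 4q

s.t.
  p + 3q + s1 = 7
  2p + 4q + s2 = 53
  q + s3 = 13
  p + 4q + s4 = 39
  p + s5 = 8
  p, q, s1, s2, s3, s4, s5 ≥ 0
The point (7, 0) satisfies every constraint, so the LP is feasible; the constraints give p ≤ 8 and q ≤ 13, which with p, q ≥ 0 keep the feasible region inside a bounded box. A feasible, bounded LP attains a finite optimum at a vertex.

The LP has an optimal solution: (7, 0) with z = 35.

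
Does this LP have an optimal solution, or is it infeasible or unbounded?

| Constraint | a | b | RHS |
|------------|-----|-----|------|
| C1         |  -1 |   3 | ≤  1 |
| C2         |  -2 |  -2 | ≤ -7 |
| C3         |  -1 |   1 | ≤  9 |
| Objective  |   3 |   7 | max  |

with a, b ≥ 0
Feasible point: (3, 1) satisfies every constraint, so the LP is feasible.
Direction d = (1, 0): for each constraint row a, a·d ≤ 0 —
  (-1)(1) + (3)(0) = -1 ≤ 0
  (-2)(1) + (-2)(0) = -2 ≤ 0
  (-1)(1) + (1)(0) = -1 ≤ 0
and d ≥ 0, so (3, 1) + t·d stays feasible for every t ≥ 0. Along this ray z = 3a + 7b changes by 3 per unit t, so z → +∞.

Unbounded: there is a feasible ray along which z → +∞.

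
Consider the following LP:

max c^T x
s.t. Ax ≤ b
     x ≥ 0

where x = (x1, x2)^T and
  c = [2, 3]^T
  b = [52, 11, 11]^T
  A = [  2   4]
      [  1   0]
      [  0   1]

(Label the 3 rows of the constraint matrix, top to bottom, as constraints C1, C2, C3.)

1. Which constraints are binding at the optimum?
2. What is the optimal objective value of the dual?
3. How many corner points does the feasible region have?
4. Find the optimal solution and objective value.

1. C1, C2
2. 44.5 (by strong duality, equal to the primal optimum)
3. 5
4. x1 = 11, x2 = 7.5, z = 44.5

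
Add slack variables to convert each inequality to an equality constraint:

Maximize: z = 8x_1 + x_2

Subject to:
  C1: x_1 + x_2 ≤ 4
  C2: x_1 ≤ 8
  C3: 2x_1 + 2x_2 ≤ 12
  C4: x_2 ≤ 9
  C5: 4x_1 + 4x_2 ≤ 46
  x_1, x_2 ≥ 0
max z = 8x_1 + x_2

s.t.
  x_1 + x_2 + s1 = 4
  x_1 + s2 = 8
  2x_1 + 2x_2 + s3 = 12
  x_2 + s4 = 9
  4x_1 + 4x_2 + s5 = 46
  x_1, x_2, s1, s2, s3, s4, s5 ≥ 0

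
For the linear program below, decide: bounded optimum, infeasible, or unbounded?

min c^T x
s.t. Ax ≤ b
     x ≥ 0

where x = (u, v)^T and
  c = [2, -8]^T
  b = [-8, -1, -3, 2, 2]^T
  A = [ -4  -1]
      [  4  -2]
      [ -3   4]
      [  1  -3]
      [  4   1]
One constraint requires 4u + v ≤ 2, while the constraint -4u - v ≤ -8 is equivalent to 4u + v ≥ 8. Together they would need 8 ≤ 4u + v ≤ 2, which is impossible since 8 > 2. No point satisfies all constraints.

Infeasible — the constraint set is empty.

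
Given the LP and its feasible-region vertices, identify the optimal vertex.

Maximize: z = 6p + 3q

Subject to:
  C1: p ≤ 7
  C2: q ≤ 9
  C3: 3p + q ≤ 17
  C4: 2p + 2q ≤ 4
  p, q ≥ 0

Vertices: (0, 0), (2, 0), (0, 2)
(2, 0) with z = 12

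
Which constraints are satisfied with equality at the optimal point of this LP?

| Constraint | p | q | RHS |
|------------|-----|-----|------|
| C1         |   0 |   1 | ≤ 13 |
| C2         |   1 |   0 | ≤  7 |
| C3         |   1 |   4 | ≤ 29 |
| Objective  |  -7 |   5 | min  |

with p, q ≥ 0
Optimal: p = 7, q = 0
Slack at optimum:
  C1: slack = 13
  C2: slack = 0 (binding)
  C3: slack = 22
  p ≥ 0: p = 7
  q ≥ 0: q = 0 (binding)
Binding constraints: C2, q ≥ 0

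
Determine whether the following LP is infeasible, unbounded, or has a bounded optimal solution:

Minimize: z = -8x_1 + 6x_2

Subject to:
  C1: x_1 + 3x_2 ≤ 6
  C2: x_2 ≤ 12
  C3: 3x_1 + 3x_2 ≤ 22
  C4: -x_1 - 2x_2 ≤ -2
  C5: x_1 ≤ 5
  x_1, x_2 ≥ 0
The point (5, 0) satisfies every constraint, so the LP is feasible; the constraints give x_1 ≤ 5 and x_2 ≤ 12, which with x_1, x_2 ≥ 0 keep the feasible region inside a bounded box. A feasible, bounded LP attains a finite optimum at a vertex.

Bounded optimum: z* = -40 at (5, 0).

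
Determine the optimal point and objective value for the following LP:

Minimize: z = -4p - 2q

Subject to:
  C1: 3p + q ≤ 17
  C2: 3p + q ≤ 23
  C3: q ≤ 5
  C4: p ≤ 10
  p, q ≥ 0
p = 4, q = 5, z = -26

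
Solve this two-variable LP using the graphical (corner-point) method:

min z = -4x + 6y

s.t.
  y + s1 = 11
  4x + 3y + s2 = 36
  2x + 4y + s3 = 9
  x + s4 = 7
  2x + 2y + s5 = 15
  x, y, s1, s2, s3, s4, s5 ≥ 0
x = 4.5, y = 0, z = -18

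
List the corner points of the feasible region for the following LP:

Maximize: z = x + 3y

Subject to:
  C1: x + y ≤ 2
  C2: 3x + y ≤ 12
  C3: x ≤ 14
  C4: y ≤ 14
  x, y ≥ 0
Each vertex is the intersection of two constraint boundaries that also satisfies all remaining constraints:
  x = 0 and y = 0 → (0, 0)
  x + y = 2 and y = 0 → (2, 0)
  x + y = 2 and x = 0 → (0, 2)

Vertices: (0, 0), (2, 0), (0, 2)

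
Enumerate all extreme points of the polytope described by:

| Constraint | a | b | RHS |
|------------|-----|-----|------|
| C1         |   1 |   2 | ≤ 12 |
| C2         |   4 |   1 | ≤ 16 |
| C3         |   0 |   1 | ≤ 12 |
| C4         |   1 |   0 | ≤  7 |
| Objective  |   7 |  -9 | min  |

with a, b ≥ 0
Each vertex is the intersection of two constraint boundaries that also satisfies all remaining constraints:
  a = 0 and b = 0 → (0, 0)
  4a + b = 16 and b = 0 → (4, 0)
  a + 2b = 12 and 4a + b = 16 → (2.857, 4.571)
  a + 2b = 12 and a = 0 → (0, 6)

Vertices: (0, 0), (4, 0), (2.857, 4.571), (0, 6)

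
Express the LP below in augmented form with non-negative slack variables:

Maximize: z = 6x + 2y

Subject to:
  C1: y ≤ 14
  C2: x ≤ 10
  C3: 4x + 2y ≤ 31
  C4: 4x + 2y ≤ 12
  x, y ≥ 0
max z = 6x + 2y

s.t.
  y + s1 = 14
  x + s2 = 10
  4x + 2y + s3 = 31
  4x + 2y + s4 = 12
  x, y, s1, s2, s3, s4 ≥ 0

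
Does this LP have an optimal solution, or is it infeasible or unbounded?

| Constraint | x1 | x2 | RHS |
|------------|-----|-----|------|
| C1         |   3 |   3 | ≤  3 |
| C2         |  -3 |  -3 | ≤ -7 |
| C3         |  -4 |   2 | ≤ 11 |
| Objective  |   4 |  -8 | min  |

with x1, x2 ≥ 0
C1 requires 3x1 + 3x2 ≤ 3, while C2 (-3x1 - 3x2 ≤ -7) is equivalent to 3x1 + 3x2 ≥ 7. Together they would need 7 ≤ 3x1 + 3x2 ≤ 3, which is impossible since 7 > 3. No point satisfies all constraints.

Infeasible: no point satisfies all constraints simultaneously.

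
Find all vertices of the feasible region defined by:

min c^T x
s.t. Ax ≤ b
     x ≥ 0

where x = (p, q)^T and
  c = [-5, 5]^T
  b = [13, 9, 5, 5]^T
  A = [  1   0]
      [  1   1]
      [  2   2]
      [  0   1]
Each vertex is the intersection of two constraint boundaries that also satisfies all remaining constraints:
  p = 0 and q = 0 → (0, 0)
  2p + 2q = 5 and q = 0 → (2.5, 0)
  2p + 2q = 5 and p = 0 → (0, 2.5)

Vertices: (0, 0), (2.5, 0), (0, 2.5)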